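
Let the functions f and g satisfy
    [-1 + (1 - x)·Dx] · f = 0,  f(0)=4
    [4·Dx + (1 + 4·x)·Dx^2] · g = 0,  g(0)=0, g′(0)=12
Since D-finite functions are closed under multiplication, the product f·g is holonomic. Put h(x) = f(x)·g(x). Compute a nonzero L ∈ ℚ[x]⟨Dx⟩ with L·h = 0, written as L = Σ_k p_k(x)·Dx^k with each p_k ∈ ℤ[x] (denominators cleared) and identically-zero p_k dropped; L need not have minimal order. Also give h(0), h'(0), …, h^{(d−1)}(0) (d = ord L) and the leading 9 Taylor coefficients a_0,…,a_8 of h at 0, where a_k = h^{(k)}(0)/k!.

L = 4 + (-2 + 12·x)·Dx + (-1 - 3·x + 4·x^2)·Dx^2  (order 2).
h: a_k = 0, 48, -48, 208, -560, 9488/5, -31472/5, 762736/35, -2677904/35, …
ICs: h(0) = 0, h′(0) = 48.

f: a_k = 4, 4, 4, 4, 4, 4, 4, 4, 4, …
g: a_k = 0, 12, -24, 64, -192, 3072/5, -2048, 49152/7, -24576, …
Product ⇒ symmetric product L₀, ord ≤ 2.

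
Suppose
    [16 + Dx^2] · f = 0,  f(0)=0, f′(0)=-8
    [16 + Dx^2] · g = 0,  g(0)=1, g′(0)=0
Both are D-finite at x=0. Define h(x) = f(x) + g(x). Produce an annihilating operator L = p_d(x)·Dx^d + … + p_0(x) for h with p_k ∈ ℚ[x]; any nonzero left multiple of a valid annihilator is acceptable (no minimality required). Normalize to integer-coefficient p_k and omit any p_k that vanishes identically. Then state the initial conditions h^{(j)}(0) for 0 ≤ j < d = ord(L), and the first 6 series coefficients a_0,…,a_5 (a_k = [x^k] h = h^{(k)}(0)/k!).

L = 16 + Dx^2  (order 2).
h: a_k = 1, -8, -8, 64/3, 32/3, -256/15, …
ICs: h(0) = 1, h′(0) = -8.

f: a_k = 0, -8, 0, 64/3, 0, -256/15, …
g: a_k = 1, 0, -8, 0, 32/3, 0, …
h₀=f+g: left-lcm gives L₀, ord ≤ 4.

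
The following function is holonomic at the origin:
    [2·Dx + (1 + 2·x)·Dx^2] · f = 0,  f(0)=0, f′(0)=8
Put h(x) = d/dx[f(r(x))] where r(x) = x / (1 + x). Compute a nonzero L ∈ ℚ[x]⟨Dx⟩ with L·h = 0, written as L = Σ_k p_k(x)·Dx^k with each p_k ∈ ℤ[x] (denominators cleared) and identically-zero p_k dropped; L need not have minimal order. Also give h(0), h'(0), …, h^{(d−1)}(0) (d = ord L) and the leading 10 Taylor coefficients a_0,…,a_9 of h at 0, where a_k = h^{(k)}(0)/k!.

f: a_k = 0, 8, -8, 32/3, -16, 128/5, -128/3, 512/7, -128, 2048/9, …
h₀=f(r): pull back L_f along r ⇒ L₀.
h₀' ⇒ L via d/dx closure of L₀.
L = (4 + 6·x) + (1 + 4·x + 3·x^2)·Dx  (order 1).
h: a_k = 8, -32, 104, -320, 968, -2912, 8744, -26240, 78728, -236192, …
ICs: h(0) = 8.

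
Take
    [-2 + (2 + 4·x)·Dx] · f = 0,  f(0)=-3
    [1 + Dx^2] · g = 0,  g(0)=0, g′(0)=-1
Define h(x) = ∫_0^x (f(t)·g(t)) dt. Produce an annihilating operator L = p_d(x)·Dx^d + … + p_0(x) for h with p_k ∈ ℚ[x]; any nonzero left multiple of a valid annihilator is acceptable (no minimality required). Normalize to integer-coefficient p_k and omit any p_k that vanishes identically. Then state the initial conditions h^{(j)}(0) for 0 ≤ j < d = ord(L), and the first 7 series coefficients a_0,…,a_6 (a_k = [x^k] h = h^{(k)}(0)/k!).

f: a_k = -3, -3, 3/2, -3/2, 15/8, -21/8, 63/16, …
g: a_k = 0, -1, 0, 1/6, 0, -1/120, 0, …
Product ⇒ symmetric product L₀, ord ≤ 2.
h=∫h₀ ⇒ L = L₀·Dx.
L = (4 + 4·x + 4·x^2)·Dx + (-2 - 4·x)·Dx^2 + (1 + 4·x + 4·x^2)·Dx^3  (order 3).
h: a_k = 0, 0, 3/2, 1, -1/2, 1/5, -4/15, …
ICs: h(0) = 0, h′(0) = 0, h′′(0) = 3.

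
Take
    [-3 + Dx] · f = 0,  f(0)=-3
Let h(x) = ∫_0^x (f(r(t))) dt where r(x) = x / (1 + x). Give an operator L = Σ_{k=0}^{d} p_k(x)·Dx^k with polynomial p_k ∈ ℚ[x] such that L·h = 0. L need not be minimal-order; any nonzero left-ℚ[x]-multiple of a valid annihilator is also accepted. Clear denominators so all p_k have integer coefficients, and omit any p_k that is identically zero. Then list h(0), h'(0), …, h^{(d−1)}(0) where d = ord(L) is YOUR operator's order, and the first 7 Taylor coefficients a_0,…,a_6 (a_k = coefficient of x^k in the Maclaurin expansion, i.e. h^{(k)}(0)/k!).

L = -3·Dx + (1 + 2·x + x^2)·Dx^2  (order 2).
h: a_k = 0, -3, -9/2, -3/2, 9/8, -9/40, -21/80, …
ICs: h(0) = 0, h′(0) = -3.

f: a_k = -3, -9, -27/2, -27/2, -81/8, -243/40, -243/80, …
h₀=f(r): pull back L_f along r ⇒ L₀.
Integrate: L := L₀·Dx.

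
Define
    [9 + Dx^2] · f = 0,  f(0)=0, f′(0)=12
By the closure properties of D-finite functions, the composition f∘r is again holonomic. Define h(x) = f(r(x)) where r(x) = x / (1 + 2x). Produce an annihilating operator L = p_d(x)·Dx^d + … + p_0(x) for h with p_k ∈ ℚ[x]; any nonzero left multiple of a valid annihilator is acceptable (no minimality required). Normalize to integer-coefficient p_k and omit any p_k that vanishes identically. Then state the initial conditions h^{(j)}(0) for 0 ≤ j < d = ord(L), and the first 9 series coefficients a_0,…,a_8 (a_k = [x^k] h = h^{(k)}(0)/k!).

L = 9 + (4 + 24·x + 48·x^2 + 32·x^3)·Dx + (1 + 8·x + 24·x^2 + 32·x^3 + 16·x^4)·Dx^2  (order 2).
h: a_k = 0, 12, -24, 30, 12, -2319/10, 975, -429483/140, 83163/10, …
ICs: h(0) = 0, h′(0) = 12.

f: a_k = 0, 12, 0, -18, 0, 81/10, 0, -243/140, 0, …
L₀ from L_f via x↦r, Dx↦r'^{-1}Dx.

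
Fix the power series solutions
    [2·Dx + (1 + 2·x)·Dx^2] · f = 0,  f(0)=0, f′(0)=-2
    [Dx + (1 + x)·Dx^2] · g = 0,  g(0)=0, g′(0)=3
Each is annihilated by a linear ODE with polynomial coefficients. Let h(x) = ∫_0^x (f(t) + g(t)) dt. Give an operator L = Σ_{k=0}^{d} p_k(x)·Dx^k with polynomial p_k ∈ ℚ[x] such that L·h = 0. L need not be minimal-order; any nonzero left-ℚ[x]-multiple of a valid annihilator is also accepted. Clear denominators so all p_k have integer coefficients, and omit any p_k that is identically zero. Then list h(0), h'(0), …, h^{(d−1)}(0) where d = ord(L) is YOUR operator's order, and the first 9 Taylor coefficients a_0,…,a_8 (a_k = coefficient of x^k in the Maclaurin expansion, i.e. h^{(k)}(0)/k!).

L = 4·Dx^2 + (6 + 8·x)·Dx^3 + (1 + 3·x + 2·x^2)·Dx^4  (order 4).
h: a_k = 0, 0, 1/2, 1/6, -5/12, 13/20, -29/30, 61/42, -125/56, …
ICs: h(0) = 0, h′(0) = 0, h′′(0) = 1, h′′′(0) = 1.

f: a_k = 0, -2, 2, -8/3, 4, -32/5, 32/3, -128/7, 32, …
g: a_k = 0, 3, -3/2, 1, -3/4, 3/5, -1/2, 3/7, -3/8, …
f+g: L₀ = lclm(L_f,L_g), ord ≤ 2+2.
∫: right-multiply L₀ by Dx.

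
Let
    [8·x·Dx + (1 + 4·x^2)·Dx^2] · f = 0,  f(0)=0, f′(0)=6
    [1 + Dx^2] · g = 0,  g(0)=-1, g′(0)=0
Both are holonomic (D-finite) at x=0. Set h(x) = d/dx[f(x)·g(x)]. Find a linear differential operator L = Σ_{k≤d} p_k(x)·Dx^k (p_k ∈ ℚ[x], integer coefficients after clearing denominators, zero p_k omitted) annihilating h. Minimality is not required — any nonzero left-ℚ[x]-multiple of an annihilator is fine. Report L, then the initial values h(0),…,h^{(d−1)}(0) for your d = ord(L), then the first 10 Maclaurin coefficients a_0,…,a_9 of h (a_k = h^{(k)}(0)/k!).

f: a_k = 0, 6, 0, -8, 0, 96/5, 0, -384/7, 0, 512/3, …
g: a_k = -1, 0, 1/2, 0, -1/24, 0, 1/720, 0, -1/40320, 0, …
Sym-product of L_f,L_g gives L₀ (≤ ord 4).
Derive L from L₀ (diff closure).
L = (3893 + 34584·x^2 + 286832·x^4 + 57600·x^6 + 768·x^8 - 10240·x^10 + 4096·x^12) + (2192·x + 44864·x^3 + 156160·x^5 + 51200·x^7 + 20480·x^9 + 16384·x^11)·Dx + (3978 + 36208·x^2 + 296160·x^4 + 76288·x^6 + 9728·x^8 - 4096·x^10 + 8192·x^12)·Dx^2 + (2192·x + 44864·x^3 + 156160·x^5 + 51200·x^7 + 20480·x^9 + 16384·x^11)·Dx^3 + (85 + 1624·x^2 + 9328·x^4 + 18688·x^6 + 8960·x^8 + 6144·x^10 + 4096·x^12)·Dx^4  (order 4).
h: a_k = -6, 0, 33, 0, -469/4, 0, 54431/120, 0, -801991/448, 0, …
ICs: h(0) = -6, h′(0) = 0, h′′(0) = 66, h′′′(0) = 0.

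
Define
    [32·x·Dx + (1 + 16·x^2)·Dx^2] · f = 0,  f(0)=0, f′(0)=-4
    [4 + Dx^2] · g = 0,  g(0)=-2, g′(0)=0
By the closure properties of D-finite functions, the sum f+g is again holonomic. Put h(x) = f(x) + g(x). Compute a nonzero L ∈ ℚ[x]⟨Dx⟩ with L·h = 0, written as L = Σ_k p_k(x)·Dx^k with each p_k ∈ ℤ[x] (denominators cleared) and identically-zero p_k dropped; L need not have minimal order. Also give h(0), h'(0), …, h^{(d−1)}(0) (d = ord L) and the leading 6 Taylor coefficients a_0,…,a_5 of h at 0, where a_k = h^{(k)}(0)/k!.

L = (-6016·x + 102400·x^3 + 32768·x^5)·Dx + (-28 + 1216·x^2 + 27648·x^4 + 16384·x^6)·Dx^2 + (-1504·x + 25600·x^3 + 8192·x^5)·Dx^3 + (-7 + 304·x^2 + 6912·x^4 + 4096·x^6)·Dx^4  (order 4).
h: a_k = -2, -4, 4, 64/3, -4/3, -1024/5, …
ICs: h(0) = -2, h′(0) = -4, h′′(0) = 8, h′′′(0) = 128.

f: a_k = 0, -4, 0, 64/3, 0, -1024/5, …
g: a_k = -2, 0, 4, 0, -4/3, 0, …
f+g: L₀ = lclm(L_f,L_g), ord ≤ 2+2.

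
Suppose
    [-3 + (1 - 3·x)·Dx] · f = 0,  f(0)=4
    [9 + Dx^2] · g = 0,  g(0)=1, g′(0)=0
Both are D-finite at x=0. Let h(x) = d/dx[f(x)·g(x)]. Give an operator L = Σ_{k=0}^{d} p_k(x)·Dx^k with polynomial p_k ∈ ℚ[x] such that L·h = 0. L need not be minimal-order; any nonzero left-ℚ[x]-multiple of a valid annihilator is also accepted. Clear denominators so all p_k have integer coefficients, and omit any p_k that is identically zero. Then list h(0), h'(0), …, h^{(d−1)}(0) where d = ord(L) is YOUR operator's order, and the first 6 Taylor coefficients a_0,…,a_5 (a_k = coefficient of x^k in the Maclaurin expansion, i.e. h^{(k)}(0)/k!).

f: a_k = 4, 12, 36, 108, 324, 972, …
g: a_k = 1, 0, -9/2, 0, 27/8, 0, …
L₀ := L_f ⊗_s L_g (sym. prod.), ord ≤ 2.
h₀' ⇒ L via d/dx closure of L₀.
L = (-9 - 54·x + 81·x^2) + (-6 + 18·x)·Dx + (1 - 6·x + 9·x^2)·Dx^2  (order 2).
h: a_k = 12, 36, 162, 702, 5265/2, 94527/10, …
ICs: h(0) = 12, h′(0) = 36.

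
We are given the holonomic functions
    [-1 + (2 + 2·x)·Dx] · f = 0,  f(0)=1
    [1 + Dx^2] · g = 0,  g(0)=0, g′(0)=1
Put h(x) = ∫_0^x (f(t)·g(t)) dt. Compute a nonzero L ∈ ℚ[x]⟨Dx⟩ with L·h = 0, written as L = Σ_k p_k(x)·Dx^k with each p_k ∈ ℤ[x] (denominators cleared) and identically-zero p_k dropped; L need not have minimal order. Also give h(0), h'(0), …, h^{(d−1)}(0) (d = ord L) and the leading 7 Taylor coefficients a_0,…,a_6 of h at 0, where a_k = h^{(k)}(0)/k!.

f: a_k = 1, 1/2, -1/8, 1/16, -5/128, 7/256, -21/1024, …
g: a_k = 0, 1, 0, -1/6, 0, 1/120, 0, …
Product ⇒ symmetric product L₀, ord ≤ 2.
∫: right-multiply L₀ by Dx.
L = (7 + 8·x + 4·x^2)·Dx + (-4 - 4·x)·Dx^2 + (4 + 8·x + 4·x^2)·Dx^3  (order 3).
h: a_k = 0, 0, 1/2, 1/6, -7/96, -1/240, -19/11520, …
ICs: h(0) = 0, h′(0) = 0, h′′(0) = 1.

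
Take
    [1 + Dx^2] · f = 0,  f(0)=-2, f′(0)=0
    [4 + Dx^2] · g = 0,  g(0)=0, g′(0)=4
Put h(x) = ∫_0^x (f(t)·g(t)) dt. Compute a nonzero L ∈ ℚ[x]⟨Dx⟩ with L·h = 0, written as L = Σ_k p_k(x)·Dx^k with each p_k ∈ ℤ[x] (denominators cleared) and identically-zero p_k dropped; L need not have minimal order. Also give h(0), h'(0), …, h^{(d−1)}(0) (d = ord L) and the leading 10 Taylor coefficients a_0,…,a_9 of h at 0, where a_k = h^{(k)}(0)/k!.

L = 9·Dx + 10·Dx^3 + Dx^5  (order 5).
h: a_k = 0, 0, -4, 0, 7/3, 0, -61/90, 0, 547/5040, 0, …
ICs: h(0) = 0, h′(0) = 0, h′′(0) = -8, h′′′(0) = 0, h′′′′(0) = 56.

f: a_k = -2, 0, 1, 0, -1/12, 0, 1/360, 0, -1/20160, 0, …
g: a_k = 0, 4, 0, -8/3, 0, 8/15, 0, -16/315, 0, 8/2835, …
Sym-product of L_f,L_g gives L₀ (≤ ord 4).
h=∫₀ˣh₀: take L = L₀·Dx.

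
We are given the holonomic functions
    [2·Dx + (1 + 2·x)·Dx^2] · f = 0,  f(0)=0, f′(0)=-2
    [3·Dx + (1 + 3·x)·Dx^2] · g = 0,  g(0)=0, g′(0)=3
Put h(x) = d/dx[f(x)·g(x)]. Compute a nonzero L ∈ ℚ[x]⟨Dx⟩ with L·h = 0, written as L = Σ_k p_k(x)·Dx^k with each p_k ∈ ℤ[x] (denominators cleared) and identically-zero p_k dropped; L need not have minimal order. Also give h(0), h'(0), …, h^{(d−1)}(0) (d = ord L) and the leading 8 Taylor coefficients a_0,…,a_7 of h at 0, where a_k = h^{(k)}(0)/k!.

f: a_k = 0, -2, 2, -8/3, 4, -32/5, 32/3, -128/7, …
g: a_k = 0, 3, -9/2, 9, -81/4, 243/5, -243/2, 2187/7, …
f·g: L₀ = L_f ⊗_s L_g, ord ≤ 2·2.
h₀' ⇒ L via d/dx closure of L₀.
L = (156 + 720·x + 864·x^2) + (310 + 2244·x + 5400·x^2 + 4320·x^3)·Dx + (88 + 860·x + 3132·x^2 + 5040·x^3 + 3024·x^4)·Dx^2 + (5 + 62·x + 305·x^2 + 744·x^3 + 900·x^4 + 432·x^5)·Dx^3  (order 3).
h: a_k = 0, -12, 45, -140, 825/2, -5967/5, 3437, -346896/35, …
ICs: h(0) = 0, h′(0) = -12, h′′(0) = 90.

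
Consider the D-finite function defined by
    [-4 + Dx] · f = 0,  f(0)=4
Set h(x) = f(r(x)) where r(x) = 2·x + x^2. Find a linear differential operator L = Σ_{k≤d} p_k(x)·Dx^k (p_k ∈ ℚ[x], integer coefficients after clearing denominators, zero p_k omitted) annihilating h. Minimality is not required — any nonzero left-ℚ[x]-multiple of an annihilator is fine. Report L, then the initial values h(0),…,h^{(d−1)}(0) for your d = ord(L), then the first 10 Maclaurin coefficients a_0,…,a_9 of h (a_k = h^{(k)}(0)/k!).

L = (-8 - 8·x) + Dx  (order 1).
h: a_k = 4, 32, 144, 1408/3, 3680/3, 13568/5, 236416/45, 2868224/315, 1507712/105, 11826176/567, …
ICs: h(0) = 4.

f: a_k = 4, 16, 32, 128/3, 128/3, 512/15, 1024/45, 4096/315, 2048/315, 8192/2835, …
h₀=f(r): pull back L_f along r ⇒ L₀.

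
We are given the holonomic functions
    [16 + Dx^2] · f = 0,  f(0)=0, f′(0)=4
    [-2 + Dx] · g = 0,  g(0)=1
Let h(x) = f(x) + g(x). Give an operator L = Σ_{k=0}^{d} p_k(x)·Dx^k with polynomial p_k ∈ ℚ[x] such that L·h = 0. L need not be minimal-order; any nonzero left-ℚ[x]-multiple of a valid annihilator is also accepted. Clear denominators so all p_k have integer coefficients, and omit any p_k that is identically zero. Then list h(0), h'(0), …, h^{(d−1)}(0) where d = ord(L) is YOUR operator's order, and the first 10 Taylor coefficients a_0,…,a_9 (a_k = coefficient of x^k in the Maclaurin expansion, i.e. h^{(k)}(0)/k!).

L = -32 + 16·Dx - 2·Dx^2 + Dx^3  (order 3).
h: a_k = 1, 6, 2, -28/3, 2/3, 44/5, 4/45, -1016/315, 2/315, 76/105, …
ICs: h(0) = 1, h′(0) = 6, h′′(0) = 4.

f: a_k = 0, 4, 0, -32/3, 0, 128/15, 0, -1024/315, 0, 2048/2835, …
g: a_k = 1, 2, 2, 4/3, 2/3, 4/15, 4/45, 8/315, 2/315, 4/2835, …
f+g: L₀ = lclm(L_f,L_g), ord ≤ 2+1.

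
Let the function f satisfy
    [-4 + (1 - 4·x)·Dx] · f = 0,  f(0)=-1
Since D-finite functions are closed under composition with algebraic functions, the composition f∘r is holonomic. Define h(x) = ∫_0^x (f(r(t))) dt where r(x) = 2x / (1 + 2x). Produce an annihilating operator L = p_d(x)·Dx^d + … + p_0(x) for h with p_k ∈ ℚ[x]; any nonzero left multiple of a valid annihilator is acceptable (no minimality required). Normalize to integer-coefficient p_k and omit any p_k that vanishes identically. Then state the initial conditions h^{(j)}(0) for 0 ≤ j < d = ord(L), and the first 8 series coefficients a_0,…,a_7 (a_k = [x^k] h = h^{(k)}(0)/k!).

L = 8·Dx + (-1 + 4·x + 12·x^2)·Dx^2  (order 2).
h: a_k = 0, -1, -4, -16, -72, -1728/5, -1728, -62208/7, …
ICs: h(0) = 0, h′(0) = -1.

f: a_k = -1, -4, -16, -64, -256, -1024, -4096, -16384, …
Substitute x→r, Dx→(1/r')Dx; clear ⇒ L₀.
∫: right-multiply L₀ by Dx.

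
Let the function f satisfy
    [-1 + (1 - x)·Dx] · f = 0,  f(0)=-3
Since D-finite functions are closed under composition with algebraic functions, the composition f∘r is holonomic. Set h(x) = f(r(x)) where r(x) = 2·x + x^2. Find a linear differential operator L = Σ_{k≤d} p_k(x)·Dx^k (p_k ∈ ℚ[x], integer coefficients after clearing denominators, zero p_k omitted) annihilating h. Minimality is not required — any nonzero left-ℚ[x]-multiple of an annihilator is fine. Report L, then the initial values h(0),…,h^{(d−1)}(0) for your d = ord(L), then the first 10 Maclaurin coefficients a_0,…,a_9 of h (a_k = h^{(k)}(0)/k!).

f: a_k = -3, -3, -3, -3, -3, -3, -3, -3, -3, -3, …
Change of var in L_f (x↦r) gives L₀.
L = (2 + 2·x) + (-1 + 2·x + x^2)·Dx  (order 1).
h: a_k = -3, -6, -15, -36, -87, -210, -507, -1224, -2955, -7134, …
ICs: h(0) = -3.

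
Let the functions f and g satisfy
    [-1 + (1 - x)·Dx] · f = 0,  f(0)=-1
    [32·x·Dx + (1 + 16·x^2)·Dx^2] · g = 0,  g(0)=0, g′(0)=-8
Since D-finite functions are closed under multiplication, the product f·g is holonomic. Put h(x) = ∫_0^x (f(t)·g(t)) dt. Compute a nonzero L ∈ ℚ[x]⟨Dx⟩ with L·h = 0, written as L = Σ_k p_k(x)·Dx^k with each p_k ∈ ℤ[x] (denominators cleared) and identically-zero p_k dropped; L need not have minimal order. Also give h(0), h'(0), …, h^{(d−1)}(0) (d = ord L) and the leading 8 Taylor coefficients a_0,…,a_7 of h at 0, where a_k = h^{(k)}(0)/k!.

L = 32·x·Dx + (2 - 32·x + 64·x^2)·Dx^2 + (-1 + x - 16·x^2 + 16·x^3)·Dx^3  (order 3).
h: a_k = 0, 0, 4, 8/3, -26/3, -104/15, 2812/45, 5624/105, …
ICs: h(0) = 0, h′(0) = 0, h′′(0) = 8.

f: a_k = -1, -1, -1, -1, -1, -1, -1, -1, …
g: a_k = 0, -8, 0, 128/3, 0, -2048/5, 0, 32768/7, …
h₀=f·g: eliminate ⇒ L₀, order ≤ 1·2.
Integrate: L := L₀·Dx.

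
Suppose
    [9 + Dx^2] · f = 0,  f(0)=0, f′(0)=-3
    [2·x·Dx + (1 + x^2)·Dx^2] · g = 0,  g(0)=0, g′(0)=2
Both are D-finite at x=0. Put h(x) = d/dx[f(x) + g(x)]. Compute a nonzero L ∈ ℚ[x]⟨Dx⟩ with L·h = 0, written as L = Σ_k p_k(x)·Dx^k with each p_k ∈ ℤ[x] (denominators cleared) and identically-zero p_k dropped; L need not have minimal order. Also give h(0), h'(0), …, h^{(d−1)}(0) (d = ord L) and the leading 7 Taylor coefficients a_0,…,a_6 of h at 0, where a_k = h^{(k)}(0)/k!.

L = (-54·x + 540·x^3 + 162·x^5) + (63 + 279·x^2 + 297·x^4 + 81·x^6)·Dx + (-6·x + 60·x^3 + 18·x^5)·Dx^2 + (7 + 31·x^2 + 33·x^4 + 9·x^6)·Dx^3  (order 3).
h: a_k = -1, 0, 23/2, 0, -65/8, 0, 83/80, …
ICs: h(0) = -1, h′(0) = 0, h′′(0) = 23.

f: a_k = 0, -3, 0, 9/2, 0, -81/40, 0, …
g: a_k = 0, 2, 0, -2/3, 0, 2/5, 0, …
f+g: L₀ = lclm(L_f,L_g), ord ≤ 2+2.
h₀' ⇒ L via d/dx closure of L₀.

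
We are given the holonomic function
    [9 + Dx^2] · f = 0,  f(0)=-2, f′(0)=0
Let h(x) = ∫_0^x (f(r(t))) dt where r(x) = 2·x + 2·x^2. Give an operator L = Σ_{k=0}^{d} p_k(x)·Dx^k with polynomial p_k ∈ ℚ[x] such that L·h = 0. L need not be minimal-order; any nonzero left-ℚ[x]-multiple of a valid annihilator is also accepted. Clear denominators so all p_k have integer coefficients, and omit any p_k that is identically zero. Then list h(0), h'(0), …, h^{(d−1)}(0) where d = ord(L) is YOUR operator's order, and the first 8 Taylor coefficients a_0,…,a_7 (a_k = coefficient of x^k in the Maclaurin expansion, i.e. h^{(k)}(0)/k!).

f: a_k = -2, 0, 9, 0, -27/4, 0, 81/40, 0, …
h₀=f(r): pull back L_f along r ⇒ L₀.
Integrate: L := L₀·Dx.
L = (36 + 216·x + 432·x^2 + 288·x^3)·Dx - 2·Dx^2 + (1 + 2·x)·Dx^3  (order 3).
h: a_k = 0, -2, 0, 12, 18, -72/5, -72, -2592/35, …
ICs: h(0) = 0, h′(0) = -2, h′′(0) = 0.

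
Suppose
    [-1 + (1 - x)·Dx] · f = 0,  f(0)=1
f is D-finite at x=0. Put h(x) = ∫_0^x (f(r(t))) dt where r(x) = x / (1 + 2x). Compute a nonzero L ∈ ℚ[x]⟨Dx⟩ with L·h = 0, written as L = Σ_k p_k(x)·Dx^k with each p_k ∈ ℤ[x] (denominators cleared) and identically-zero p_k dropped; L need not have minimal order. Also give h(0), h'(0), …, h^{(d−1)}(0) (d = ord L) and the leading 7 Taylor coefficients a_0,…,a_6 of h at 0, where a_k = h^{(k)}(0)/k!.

f: a_k = 1, 1, 1, 1, 1, 1, 1, …
Substitute x→r, Dx→(1/r')Dx; clear ⇒ L₀.
Integrate: L := L₀·Dx.
L = -Dx + (1 + 3·x + 2·x^2)·Dx^2  (order 2).
h: a_k = 0, 1, 1/2, -1/3, 1/4, -1/5, 1/6, …
ICs: h(0) = 0, h′(0) = 1.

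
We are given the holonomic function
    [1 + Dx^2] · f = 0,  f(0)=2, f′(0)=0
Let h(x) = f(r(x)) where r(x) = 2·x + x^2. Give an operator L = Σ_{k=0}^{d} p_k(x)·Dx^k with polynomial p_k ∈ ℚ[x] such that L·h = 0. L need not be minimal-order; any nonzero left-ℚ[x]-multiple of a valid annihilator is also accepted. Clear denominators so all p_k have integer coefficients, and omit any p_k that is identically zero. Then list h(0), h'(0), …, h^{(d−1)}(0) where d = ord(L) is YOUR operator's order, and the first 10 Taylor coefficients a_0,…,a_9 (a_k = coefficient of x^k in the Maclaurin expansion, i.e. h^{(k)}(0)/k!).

f: a_k = 2, 0, -1, 0, 1/12, 0, -1/360, 0, 1/20160, 0, …
f∘r: x↦r, Dx↦Dx/r' in L_f ⇒ L₀.
L = (4 + 12·x + 12·x^2 + 4·x^3) - Dx + (1 + x)·Dx^2  (order 2).
h: a_k = 2, 0, -4, -4, 1/3, 8/3, 82/45, 2/15, -719/1260, -124/315, …
ICs: h(0) = 2, h′(0) = 0.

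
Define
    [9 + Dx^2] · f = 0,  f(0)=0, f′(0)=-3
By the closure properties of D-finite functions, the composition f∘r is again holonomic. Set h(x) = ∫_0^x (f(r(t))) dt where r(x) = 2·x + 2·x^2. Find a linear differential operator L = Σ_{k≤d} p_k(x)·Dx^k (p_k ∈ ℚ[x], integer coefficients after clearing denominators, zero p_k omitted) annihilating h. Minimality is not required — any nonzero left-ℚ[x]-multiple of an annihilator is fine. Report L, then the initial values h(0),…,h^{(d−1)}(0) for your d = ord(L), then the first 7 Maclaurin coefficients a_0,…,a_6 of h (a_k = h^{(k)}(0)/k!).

L = (36 + 216·x + 432·x^2 + 288·x^3)·Dx - 2·Dx^2 + (1 + 2·x)·Dx^3  (order 3).
h: a_k = 0, 0, -3, -2, 9, 108/5, 36/5, …
ICs: h(0) = 0, h′(0) = 0, h′′(0) = -6.

f: a_k = 0, -3, 0, 9/2, 0, -81/40, 0, …
Change of var in L_f (x↦r) gives L₀.
h=∫₀ˣh₀: take L = L₀·Dx.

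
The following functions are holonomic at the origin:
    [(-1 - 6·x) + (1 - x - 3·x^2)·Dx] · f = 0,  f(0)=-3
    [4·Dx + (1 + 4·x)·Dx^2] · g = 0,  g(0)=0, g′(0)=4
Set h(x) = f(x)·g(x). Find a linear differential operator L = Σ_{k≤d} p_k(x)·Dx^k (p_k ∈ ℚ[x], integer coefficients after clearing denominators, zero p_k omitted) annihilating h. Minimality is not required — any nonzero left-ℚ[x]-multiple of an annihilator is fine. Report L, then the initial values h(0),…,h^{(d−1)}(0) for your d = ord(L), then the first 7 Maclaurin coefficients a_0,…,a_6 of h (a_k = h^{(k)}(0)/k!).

L = (10 + 48·x) + (-2 + 24·x + 60·x^2)·Dx + (-1 - 3·x + 7·x^2 + 12·x^3)·Dx^2  (order 2).
h: a_k = 0, -12, 12, -88, 140, -3692/5, 8648/5, …
ICs: h(0) = 0, h′(0) = -12.

f: a_k = -3, -3, -12, -21, -57, -120, -291, …
g: a_k = 0, 4, -8, 64/3, -64, 1024/5, -2048/3, …
h₀=f·g: eliminate ⇒ L₀, order ≤ 1·2.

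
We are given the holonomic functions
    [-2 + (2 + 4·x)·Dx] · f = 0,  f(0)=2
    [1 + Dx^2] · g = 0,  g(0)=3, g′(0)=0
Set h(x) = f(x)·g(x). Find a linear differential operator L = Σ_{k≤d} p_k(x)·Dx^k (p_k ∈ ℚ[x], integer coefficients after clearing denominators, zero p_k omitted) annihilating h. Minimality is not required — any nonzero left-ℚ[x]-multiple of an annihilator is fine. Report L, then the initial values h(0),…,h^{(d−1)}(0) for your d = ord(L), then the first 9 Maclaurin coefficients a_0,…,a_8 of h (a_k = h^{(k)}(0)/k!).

f: a_k = 2, 2, -1, 1, -5/4, 7/4, -21/8, 33/8, -429/64, …
g: a_k = 3, 0, -3/2, 0, 1/8, 0, -1/240, 0, 1/13440, …
Sym-product of L_f,L_g gives L₀ (≤ ord 2).
L = (4 + 4·x + 4·x^2) + (-2 - 4·x)·Dx + (1 + 4·x + 4·x^2)·Dx^2  (order 2).
h: a_k = 6, 6, -6, 0, -2, 4, -92/15, 148/15, -1714/105, …
ICs: h(0) = 6, h′(0) = 6.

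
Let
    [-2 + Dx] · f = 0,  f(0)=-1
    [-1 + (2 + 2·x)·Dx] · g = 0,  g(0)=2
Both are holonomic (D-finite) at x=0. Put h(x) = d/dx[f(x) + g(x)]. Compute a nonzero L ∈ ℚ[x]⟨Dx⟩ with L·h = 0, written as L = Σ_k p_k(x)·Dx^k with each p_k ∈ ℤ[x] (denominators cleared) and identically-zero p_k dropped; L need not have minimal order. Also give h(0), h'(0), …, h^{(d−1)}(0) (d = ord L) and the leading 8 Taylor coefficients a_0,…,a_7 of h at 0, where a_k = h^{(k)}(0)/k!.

f: a_k = -1, -2, -2, -4/3, -2/3, -4/15, -4/45, -8/315, …
g: a_k = 2, 1, -1/4, 1/8, -5/64, 7/128, -21/512, 33/1024, …
f+g: L₀ = lclm(L_f,L_g), ord ≤ 1+1.
Derive L from L₀ (diff closure).
L = (-14 - 8·x) + (-13 - 32·x - 16·x^2)·Dx + (10 + 18·x + 8·x^2)·Dx^2  (order 2).
h: a_k = -1, -9/2, -29/8, -143/48, -407/384, -2993/3840, 2203/46080, -167903/645120, …
ICs: h(0) = -1, h′(0) = -9/2.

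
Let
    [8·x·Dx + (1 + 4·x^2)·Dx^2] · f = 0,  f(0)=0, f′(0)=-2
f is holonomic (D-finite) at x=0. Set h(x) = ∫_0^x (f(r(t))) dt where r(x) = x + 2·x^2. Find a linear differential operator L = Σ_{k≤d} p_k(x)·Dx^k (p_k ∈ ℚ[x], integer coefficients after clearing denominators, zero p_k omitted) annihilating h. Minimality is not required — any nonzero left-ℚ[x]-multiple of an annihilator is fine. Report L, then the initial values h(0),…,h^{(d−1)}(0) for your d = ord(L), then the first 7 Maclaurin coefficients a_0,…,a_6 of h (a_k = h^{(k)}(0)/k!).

f: a_k = 0, -2, 0, 8/3, 0, -32/5, 0, …
L₀ from L_f via x↦r, Dx↦r'^{-1}Dx.
Integrate: L := L₀·Dx.
L = (-4 + 8·x + 64·x^2 + 192·x^3 + 192·x^4)·Dx^2 + (1 + 4·x + 4·x^2 + 32·x^3 + 80·x^4 + 64·x^5)·Dx^3  (order 3).
h: a_k = 0, 0, -1, -4/3, 2/3, 16/5, 64/15, …
ICs: h(0) = 0, h′(0) = 0, h′′(0) = -2.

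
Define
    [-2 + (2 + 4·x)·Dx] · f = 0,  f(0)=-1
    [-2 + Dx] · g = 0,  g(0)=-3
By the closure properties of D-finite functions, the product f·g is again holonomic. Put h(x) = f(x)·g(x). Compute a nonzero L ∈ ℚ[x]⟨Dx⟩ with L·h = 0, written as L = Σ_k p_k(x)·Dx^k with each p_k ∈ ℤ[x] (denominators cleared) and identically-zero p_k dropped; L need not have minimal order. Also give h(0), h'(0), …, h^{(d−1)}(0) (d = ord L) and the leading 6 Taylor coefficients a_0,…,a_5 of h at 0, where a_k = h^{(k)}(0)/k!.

L = (-3 - 4·x) + (1 + 2·x)·Dx  (order 1).
h: a_k = 3, 9, 21/2, 17/2, 33/8, 107/40, …
ICs: h(0) = 3.

f: a_k = -1, -1, 1/2, -1/2, 5/8, -7/8, …
g: a_k = -3, -6, -6, -4, -2, -4/5, …
Product ⇒ symmetric product L₀, ord ≤ 1.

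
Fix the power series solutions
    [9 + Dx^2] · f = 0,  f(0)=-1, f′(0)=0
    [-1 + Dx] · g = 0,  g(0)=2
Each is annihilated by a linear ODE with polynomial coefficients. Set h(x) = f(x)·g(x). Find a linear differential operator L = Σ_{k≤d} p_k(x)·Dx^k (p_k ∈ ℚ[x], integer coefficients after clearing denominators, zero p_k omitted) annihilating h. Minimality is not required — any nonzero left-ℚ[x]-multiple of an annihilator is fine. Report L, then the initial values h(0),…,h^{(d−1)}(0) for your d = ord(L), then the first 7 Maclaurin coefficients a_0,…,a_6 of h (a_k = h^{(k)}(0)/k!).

f: a_k = -1, 0, 9/2, 0, -27/8, 0, 81/80, …
g: a_k = 2, 2, 1, 1/3, 1/12, 1/60, 1/360, …
Sym-product of L_f,L_g gives L₀ (≤ ord 2).
L = 10 - 2·Dx + Dx^2  (order 2).
h: a_k = -2, -2, 8, 26/3, -7/3, -79/15, -44/45, …
ICs: h(0) = -2, h′(0) = -2.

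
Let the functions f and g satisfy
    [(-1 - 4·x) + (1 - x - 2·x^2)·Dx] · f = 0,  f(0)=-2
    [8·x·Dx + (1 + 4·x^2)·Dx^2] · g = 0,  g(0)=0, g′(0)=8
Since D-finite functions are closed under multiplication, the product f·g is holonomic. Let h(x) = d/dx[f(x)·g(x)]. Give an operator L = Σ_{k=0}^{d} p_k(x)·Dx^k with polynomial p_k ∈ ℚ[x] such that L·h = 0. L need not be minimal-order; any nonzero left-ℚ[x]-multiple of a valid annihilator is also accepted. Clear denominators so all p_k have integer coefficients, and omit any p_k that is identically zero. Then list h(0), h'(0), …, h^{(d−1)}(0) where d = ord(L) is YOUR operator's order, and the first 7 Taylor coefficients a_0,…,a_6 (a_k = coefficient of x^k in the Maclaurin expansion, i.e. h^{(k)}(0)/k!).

f: a_k = -2, -2, -6, -10, -22, -42, -86, …
g: a_k = 0, 8, 0, -32/3, 0, 128/5, 0, …
Sym-product of L_f,L_g gives L₀ (≤ ord 2).
h₀' ⇒ L via d/dx closure of L₀.
L = (288·x^2 + 384·x^3 + 1152·x^4) + (5 + 24·x + 36·x^2 + 128·x^3 + 384·x^4 + 768·x^5)·Dx + (-1 - x - 12·x^2 + 12·x^3 - 8·x^4 + 64·x^5 + 96·x^6)·Dx^2  (order 2).
h: a_k = -16, -32, -80, -704/3, -816, -8416/5, -48368/15, …
ICs: h(0) = -16, h′(0) = -32.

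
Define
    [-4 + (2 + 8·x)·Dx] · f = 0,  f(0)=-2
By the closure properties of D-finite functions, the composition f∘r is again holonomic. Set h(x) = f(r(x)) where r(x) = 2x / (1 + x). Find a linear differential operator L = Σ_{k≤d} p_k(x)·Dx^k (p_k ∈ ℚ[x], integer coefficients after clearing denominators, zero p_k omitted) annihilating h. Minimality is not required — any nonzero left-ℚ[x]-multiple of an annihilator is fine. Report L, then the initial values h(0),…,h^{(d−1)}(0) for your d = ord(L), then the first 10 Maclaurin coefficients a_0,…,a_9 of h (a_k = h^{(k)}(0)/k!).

L = -4 + (1 + 10·x + 9·x^2)·Dx  (order 1).
h: a_k = -2, -8, 24, -104, 568, -3528, 23640, -166440, 1213560, -9082760, …
ICs: h(0) = -2.

f: a_k = -2, -4, 4, -8, 20, -56, 168, -528, 1716, -5720, …
h₀=f(r): pull back L_f along r ⇒ L₀.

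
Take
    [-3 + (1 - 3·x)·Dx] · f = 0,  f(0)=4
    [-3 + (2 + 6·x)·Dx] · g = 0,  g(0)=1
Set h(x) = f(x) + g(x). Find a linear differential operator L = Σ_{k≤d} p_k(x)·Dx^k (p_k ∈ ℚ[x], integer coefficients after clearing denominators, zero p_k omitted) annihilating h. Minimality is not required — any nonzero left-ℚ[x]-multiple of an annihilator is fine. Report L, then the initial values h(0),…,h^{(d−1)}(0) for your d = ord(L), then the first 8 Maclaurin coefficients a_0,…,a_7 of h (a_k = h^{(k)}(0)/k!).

f: a_k = 4, 12, 36, 108, 324, 972, 2916, 8748, …
g: a_k = 1, 3/2, -9/8, 27/16, -405/128, 1701/256, -15309/1024, 72171/2048, …
L₀ := lclm(L_f,L_g); ord L₀ ≤ 1+1.
L = (-45 - 81·x) + (27 + 126·x + 243·x^2)·Dx + (-2 - 18·x + 18·x^2 + 162·x^3)·Dx^2  (order 2).
h: a_k = 5, 27/2, 279/8, 1755/16, 41067/128, 250533/256, 2970675/1024, 17988075/2048, …
ICs: h(0) = 5, h′(0) = 27/2.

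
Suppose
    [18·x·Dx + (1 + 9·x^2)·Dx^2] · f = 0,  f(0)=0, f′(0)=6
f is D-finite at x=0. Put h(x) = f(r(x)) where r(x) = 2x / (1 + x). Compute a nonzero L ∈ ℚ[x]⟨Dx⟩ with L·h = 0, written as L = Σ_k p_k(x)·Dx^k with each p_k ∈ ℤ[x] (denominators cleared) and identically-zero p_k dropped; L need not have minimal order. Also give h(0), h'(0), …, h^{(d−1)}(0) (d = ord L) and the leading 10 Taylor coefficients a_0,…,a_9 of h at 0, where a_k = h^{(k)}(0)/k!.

L = (2 + 74·x)·Dx + (1 + 2·x + 37·x^2)·Dx^2  (order 2).
h: a_k = 0, 12, -12, -132, 420, 11292/5, -14124, -248316/7, 454020, 213708, …
ICs: h(0) = 0, h′(0) = 12.

f: a_k = 0, 6, 0, -18, 0, 486/5, 0, -4374/7, 0, 4374, …
Substitute x→r, Dx→(1/r')Dx; clear ⇒ L₀.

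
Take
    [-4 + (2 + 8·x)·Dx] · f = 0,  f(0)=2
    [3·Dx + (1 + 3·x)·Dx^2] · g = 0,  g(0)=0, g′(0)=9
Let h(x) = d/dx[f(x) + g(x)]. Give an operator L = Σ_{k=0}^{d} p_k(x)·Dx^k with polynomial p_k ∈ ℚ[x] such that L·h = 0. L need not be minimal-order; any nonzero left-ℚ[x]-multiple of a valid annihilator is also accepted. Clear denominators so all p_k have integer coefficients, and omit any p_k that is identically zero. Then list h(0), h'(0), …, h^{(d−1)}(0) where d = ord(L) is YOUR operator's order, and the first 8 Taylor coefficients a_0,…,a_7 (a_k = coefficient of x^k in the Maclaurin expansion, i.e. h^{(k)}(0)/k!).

f: a_k = 2, 4, -4, 8, -20, 56, -168, 528, …
g: a_k = 0, 9, -27/2, 27, -243/4, 729/5, -729/2, 6561/7, …
f+g: L₀ = lclm(L_f,L_g), ord ≤ 1+2.
h₀' ⇒ L via d/dx closure of L₀.
L = 36·x + (6 + 72·x + 180·x^2)·Dx + (1 + 13·x + 54·x^2 + 72·x^3)·Dx^2  (order 2).
h: a_k = 13, -35, 105, -323, 1009, -3195, 10257, -33411, …
ICs: h(0) = 13, h′(0) = -35.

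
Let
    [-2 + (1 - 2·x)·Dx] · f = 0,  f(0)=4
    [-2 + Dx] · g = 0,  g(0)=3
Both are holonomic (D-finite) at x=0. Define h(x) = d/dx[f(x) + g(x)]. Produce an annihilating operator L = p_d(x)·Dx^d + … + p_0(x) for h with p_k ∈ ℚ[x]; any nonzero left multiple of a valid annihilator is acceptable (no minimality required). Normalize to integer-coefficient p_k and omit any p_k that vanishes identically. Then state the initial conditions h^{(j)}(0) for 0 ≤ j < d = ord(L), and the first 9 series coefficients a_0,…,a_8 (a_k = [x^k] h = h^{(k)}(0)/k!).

L = (16 + 16·x) + (-10 - 8·x + 8·x^2)·Dx + (1 - 4·x^2)·Dx^2  (order 2).
h: a_k = 14, 44, 108, 264, 644, 7688/5, 53768/15, 860176/105, 1935364/105, …
ICs: h(0) = 14, h′(0) = 44.

f: a_k = 4, 8, 16, 32, 64, 128, 256, 512, 1024, …
g: a_k = 3, 6, 6, 4, 2, 4/5, 4/15, 8/105, 2/105, …
Sum ⇒ L₀ = lclm(L_f,L_g) in ℚ(x)⟨Dx⟩.
h=h₀': d/dx-closure on L₀ ⇒ L.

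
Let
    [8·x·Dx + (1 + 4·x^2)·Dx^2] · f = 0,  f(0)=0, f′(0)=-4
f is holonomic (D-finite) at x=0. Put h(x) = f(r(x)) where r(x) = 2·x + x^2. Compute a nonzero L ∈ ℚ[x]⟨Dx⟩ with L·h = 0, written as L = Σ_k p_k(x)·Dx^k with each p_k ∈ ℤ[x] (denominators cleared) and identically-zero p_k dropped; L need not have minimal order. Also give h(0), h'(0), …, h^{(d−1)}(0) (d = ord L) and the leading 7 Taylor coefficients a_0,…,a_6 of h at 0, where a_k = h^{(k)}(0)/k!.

f: a_k = 0, -4, 0, 16/3, 0, -64/5, 0, …
h₀=f(r): pull back L_f along r ⇒ L₀.
L = (-1 + 32·x + 64·x^2 + 48·x^3 + 12·x^4)·Dx + (1 + x + 16·x^2 + 32·x^3 + 20·x^4 + 4·x^5)·Dx^2  (order 2).
h: a_k = 0, -8, -4, 128/3, 64, -1888/5, -3056/3, …
ICs: h(0) = 0, h′(0) = -8.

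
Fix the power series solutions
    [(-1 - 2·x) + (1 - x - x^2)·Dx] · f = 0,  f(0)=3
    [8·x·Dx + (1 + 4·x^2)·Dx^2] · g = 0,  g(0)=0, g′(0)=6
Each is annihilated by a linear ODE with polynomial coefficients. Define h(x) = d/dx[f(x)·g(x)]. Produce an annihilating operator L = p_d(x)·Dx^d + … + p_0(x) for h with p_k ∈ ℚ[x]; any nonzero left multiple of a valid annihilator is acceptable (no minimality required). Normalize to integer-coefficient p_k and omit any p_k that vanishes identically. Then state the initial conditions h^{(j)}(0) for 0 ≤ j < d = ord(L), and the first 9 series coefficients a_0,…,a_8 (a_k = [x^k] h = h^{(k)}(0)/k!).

f: a_k = 3, 3, 6, 9, 15, 24, 39, 63, 102, …
g: a_k = 0, 6, 0, -8, 0, 96/5, 0, -384/7, 0, …
f·g: L₀ = L_f ⊗_s L_g, ord ≤ 1·2.
h=h₀': d/dx-closure on L₀ ⇒ L.
L = (-10 + 264·x^2 + 384·x^3 + 576·x^4) + (7 + 22·x + 12·x^2 + 88·x^3 + 384·x^4 + 384·x^5)·Dx + (-1 - 3·x - 11·x^2 + 4·x^3 - 16·x^4 + 64·x^5 + 48·x^6)·Dx^2  (order 2).
h: a_k = 18, 36, 36, 120, 498, 3888/5, 2262/5, 54384/35, 48564/7, …
ICs: h(0) = 18, h′(0) = 36.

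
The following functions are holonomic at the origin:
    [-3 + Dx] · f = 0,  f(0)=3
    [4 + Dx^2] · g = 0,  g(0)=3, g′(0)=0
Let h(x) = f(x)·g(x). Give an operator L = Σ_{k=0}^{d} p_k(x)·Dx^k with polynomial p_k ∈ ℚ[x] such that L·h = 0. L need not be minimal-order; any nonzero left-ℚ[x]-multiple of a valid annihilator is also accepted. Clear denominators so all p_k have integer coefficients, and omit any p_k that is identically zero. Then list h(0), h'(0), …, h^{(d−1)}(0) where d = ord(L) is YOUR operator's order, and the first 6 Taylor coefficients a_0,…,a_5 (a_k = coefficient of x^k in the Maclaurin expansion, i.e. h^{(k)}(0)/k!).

f: a_k = 3, 9, 27/2, 27/2, 81/8, 243/40, …
g: a_k = 3, 0, -6, 0, 2, 0, …
Product ⇒ symmetric product L₀, ord ≤ 2.
L = 13 - 6·Dx + Dx^2  (order 2).
h: a_k = 9, 27, 45/2, -27/2, -357/8, -1791/40, …
ICs: h(0) = 9, h′(0) = 27.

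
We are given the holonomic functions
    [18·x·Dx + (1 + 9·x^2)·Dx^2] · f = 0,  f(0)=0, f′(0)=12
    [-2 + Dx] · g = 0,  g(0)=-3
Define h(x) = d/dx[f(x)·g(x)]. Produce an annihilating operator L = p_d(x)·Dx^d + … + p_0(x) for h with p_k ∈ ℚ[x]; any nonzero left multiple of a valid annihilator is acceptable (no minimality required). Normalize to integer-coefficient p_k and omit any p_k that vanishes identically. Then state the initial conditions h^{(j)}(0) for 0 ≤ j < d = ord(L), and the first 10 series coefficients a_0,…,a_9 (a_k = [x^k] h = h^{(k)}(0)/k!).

f: a_k = 0, 12, 0, -36, 0, 972/5, 0, -8748/7, 0, 8748, …
g: a_k = -3, -6, -6, -4, -2, -4/5, -4/15, -8/105, -2/105, -4/945, …
L₀ := L_f ⊗_s L_g (sym. prod.), ord ≤ 2.
Differentiate: ansatz ord ≤ ord L₀ ⇒ L.
L = (-14 - 72·x + 558·x^2 - 648·x^3 + 324·x^4) + (5 + 54·x - 315·x^2 + 486·x^3 - 324·x^4)·Dx + (1 - 9·x + 18·x^2 - 81·x^3 + 81·x^4)·Dx^2  (order 2).
h: a_k = -36, -144, 108, 672, -1956, -6192, 92804/5, 377920/7, -1204884/7, -150072208/315, …
ICs: h(0) = -36, h′(0) = -144.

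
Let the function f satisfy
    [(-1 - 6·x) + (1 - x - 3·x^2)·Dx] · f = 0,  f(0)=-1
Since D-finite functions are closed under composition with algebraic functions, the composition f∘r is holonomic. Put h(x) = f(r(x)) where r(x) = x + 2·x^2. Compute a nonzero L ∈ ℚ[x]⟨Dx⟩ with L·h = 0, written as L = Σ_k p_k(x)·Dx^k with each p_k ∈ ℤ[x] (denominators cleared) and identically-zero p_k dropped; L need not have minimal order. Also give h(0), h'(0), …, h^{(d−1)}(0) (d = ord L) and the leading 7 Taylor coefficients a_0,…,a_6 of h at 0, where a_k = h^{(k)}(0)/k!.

L = (1 + 10·x + 36·x^2 + 48·x^3) + (-1 + x + 5·x^2 + 12·x^3 + 12·x^4)·Dx  (order 1).
h: a_k = -1, -1, -6, -23, -77, -276, -1009, …
ICs: h(0) = -1.

f: a_k = -1, -1, -4, -7, -19, -40, -97, …
Change of var in L_f (x↦r) gives L₀.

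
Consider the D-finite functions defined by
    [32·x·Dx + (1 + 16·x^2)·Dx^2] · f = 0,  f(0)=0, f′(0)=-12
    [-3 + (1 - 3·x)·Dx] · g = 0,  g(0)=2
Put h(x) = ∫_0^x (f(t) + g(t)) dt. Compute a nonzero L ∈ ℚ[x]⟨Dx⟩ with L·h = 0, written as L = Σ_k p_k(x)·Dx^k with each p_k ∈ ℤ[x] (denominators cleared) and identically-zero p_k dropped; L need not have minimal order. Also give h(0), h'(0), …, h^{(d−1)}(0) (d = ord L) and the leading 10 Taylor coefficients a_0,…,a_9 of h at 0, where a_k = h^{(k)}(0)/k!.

L = (96 - 1152·x - 4608·x^2)·Dx^2 + (-43 + 96·x - 240·x^2 - 4608·x^3)·Dx^3 + (3 + 7·x + 112·x^3 - 768·x^4)·Dx^4  (order 4).
h: a_k = 0, 2, -3, 6, 59/2, 162/5, -107/5, 1458/7, 39885/28, 1458, …
ICs: h(0) = 0, h′(0) = 2, h′′(0) = -6, h′′′(0) = 36.

f: a_k = 0, -12, 0, 64, 0, -3072/5, 0, 49152/7, 0, -262144/3, …
g: a_k = 2, 6, 18, 54, 162, 486, 1458, 4374, 13122, 39366, …
L₀ := lclm(L_f,L_g); ord L₀ ≤ 2+1.
h=∫h₀ ⇒ L = L₀·Dx.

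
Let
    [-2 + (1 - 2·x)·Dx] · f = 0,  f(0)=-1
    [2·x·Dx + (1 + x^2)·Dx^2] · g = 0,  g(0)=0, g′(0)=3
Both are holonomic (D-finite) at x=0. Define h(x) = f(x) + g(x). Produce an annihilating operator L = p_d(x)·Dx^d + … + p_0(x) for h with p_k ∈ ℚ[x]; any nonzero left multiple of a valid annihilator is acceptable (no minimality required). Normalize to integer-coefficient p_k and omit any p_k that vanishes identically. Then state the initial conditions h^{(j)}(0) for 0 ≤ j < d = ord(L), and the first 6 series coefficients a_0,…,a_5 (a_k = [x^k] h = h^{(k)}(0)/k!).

f: a_k = -1, -2, -4, -8, -16, -32, …
g: a_k = 0, 3, 0, -1, 0, 3/5, …
Weyl lclm of L_f,L_g ⇒ L₀ (ord ≤ 3).
L = (-4 + 32·x + 12·x^2)·Dx + (13 - 4·x + 25·x^2 + 12·x^3)·Dx^2 + (-2 + 3·x + 3·x^3 + 2·x^4)·Dx^3  (order 3).
h: a_k = -1, 1, -4, -9, -16, -157/5, …
ICs: h(0) = -1, h′(0) = 1, h′′(0) = -8.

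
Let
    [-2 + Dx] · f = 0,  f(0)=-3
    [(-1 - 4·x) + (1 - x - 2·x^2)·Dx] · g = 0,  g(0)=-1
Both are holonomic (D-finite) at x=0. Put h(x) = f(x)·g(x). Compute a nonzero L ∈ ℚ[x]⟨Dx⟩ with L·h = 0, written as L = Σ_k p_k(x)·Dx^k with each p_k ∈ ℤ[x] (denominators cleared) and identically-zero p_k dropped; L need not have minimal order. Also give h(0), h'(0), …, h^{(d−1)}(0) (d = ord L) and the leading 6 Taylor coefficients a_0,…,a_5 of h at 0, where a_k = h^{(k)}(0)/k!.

f: a_k = -3, -6, -6, -4, -2, -4/5, …
g: a_k = -1, -1, -3, -5, -11, -21, …
h₀=f·g: eliminate ⇒ L₀, order ≤ 1·1.
L = (3 + 2·x - 4·x^2) + (-1 + x + 2·x^2)·Dx  (order 1).
h: a_k = 3, 9, 21, 43, 87, 869/5, …
ICs: h(0) = 3.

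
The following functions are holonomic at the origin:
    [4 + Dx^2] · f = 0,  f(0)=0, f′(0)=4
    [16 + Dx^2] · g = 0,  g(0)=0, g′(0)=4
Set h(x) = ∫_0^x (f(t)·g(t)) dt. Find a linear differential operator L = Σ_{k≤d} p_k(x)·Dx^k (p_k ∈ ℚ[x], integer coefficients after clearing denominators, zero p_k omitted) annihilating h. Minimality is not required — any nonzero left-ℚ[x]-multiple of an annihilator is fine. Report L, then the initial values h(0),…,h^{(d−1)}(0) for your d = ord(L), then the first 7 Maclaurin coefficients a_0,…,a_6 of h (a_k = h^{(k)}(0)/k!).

f: a_k = 0, 4, 0, -8/3, 0, 8/15, 0, …
g: a_k = 0, 4, 0, -32/3, 0, 128/15, 0, …
L₀ := L_f ⊗_s L_g (sym. prod.), ord ≤ 4.
Integrate: L := L₀·Dx.
L = 144·Dx + 40·Dx^3 + Dx^5  (order 5).
h: a_k = 0, 0, 0, 16/3, 0, -32/3, 0, …
ICs: h(0) = 0, h′(0) = 0, h′′(0) = 0, h′′′(0) = 32, h′′′′(0) = 0.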